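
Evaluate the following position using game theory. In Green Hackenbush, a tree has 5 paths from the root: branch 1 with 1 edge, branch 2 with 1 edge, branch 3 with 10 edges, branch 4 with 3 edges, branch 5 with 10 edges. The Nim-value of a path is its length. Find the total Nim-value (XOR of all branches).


The tree has 5 branches from the ground vertex.
In Green Hackenbush, the Nim-value of a simple path of length k is k.
Branch 1: length 1, Nim-value = 1
Branch 2: length 1, Nim-value = 1
Branch 3: length 10, Nim-value = 10
Branch 4: length 3, Nim-value = 3
Branch 5: length 10, Nim-value = 10
Total Nim-value = XOR of all branch values:
0 XOR 1 = 1
1 XOR 1 = 0
0 XOR 10 = 10
10 XOR 3 = 9
9 XOR 10 = 3
Nim-value of the tree = 3

3


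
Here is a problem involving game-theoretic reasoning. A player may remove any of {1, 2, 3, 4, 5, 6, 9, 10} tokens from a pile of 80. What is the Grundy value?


The subtraction set is S = {1, 2, 3, 4, 5, 6, 9, 10}.
G(k) = mex{ G(k - s) : s in S, s <= k }. We compute iteratively: G(0) = 0.
G(1) = mex({0}) = 1
G(2) = mex({0, 1}) = 2
G(3) = mex({0, 1, 2}) = 3
G(4) = mex({0, 1, 2, 3}) = 4
G(5) = mex({0, 1, 2, 3, 4}) = 5
G(6) = mex({0, 1, 2, 3, 4, 5}) = 6
G(7) = mex({1, 2, 3, 4, 5, 6}) = 0
G(8) = mex({0, 2, 3, 4, 5, 6}) = 1
G(9) = mex({0, 1, 3, 4, 5, 6}) = 2
G(10) = mex({0, 1, 2, 4, 5, 6}) = 3
G(11) = mex({0, 1, 2, 3, 5, 6}) = 4
G(12) = mex({0, 1, 2, 3, 4, 6}) = 5
G(13) = mex({0, 1, 2, 3, 4, 5}) = 6
G(14) = mex({1, 2, 3, 4, 5, 6}) = 0
G(15) = mex({0, 2, 3, 4, 5, 6}) = 1
G(16) = mex({0, 1, 3, 4, 5, 6}) = 2
Observe that G(7)..G(16) = 0, 1, 2, 3, 4, 5, 6, 0, 1, 2 repeats G(0)..G(9) = 0, 1, 2, 3, 4, 5, 6, 0, 1, 2.
For k >= max(S) = 10, G(k) is determined by the previous 10 values G(k-10)..G(k-1); a window of 10 consecutive values has recurred shifted by 7, so by induction G(k + 7) = G(k) for all k >= 0: the sequence is periodic from the start with period 7.
One period: G(0..6) = 0, 1, 2, 3, 4, 5, 6.
80 mod 7 = 3, so G(80) = G(3) = 3.

3


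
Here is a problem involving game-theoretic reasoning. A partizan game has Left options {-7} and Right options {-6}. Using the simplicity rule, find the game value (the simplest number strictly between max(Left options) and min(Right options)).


Left options: {-7}, max = -7
Right options: {-6}, min = -6
All options are numbers and max(Left) < min(Right), so by the simplicity theorem the value is the simplest (earliest-born) number strictly between -7 and -6.
No integer lies strictly between -7 and -6, so the value is the dyadic rational m/2^k in the interval with the smallest k (then m odd); search k = 1, 2, ...:
Denominator 2: -13/2 lies strictly between -7 and -6 -- found.
The simplest number in the interval is -13/2.
Game value = -13/2

-13/2


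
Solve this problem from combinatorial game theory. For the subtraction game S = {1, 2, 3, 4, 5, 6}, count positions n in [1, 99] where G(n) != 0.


Subtraction set S = {1, 2, 3, 4, 5, 6}, so G(n) = n mod 7.
G(n) = 0 when n is a multiple of 7.
Multiples of 7 in [1, 99]: 14
N-positions (nonzero Grundy) = 99 - 14 = 85

85


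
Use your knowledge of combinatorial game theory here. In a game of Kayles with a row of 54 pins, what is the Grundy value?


Kayles: a move removes 1 or 2 adjacent pins from a contiguous row.
Removing pins from a row of k leaves two independent rows (a, b) with a + b = k - 1 (one pin) or a + b = k - 2 (two pins); an end removal gives a = 0.
By Sprague-Grundy, G(k) = mex{ G(a) XOR G(b) } over all these splits. G(0) = 0.
G(1): splits (0,0):0^0=0 -> mex({0}) = 1
G(2): splits (0,1):0^1=1 (0,0):0^0=0 -> mex({0, 1}) = 2
G(3): splits (0,2):0^2=2 (1,1):1^1=0 (0,1):0^1=1 -> mex({0, 1, 2}) = 3
G(4): splits (0,3):0^3=3 (1,2):1^2=3 (0,2):0^2=2 (1,1):1^1=0 -> mex({0, 2, 3}) = 1
G(5): splits (0,4):0^1=1 (1,3):1^3=2 (2,2):2^2=0 (0,3):0^3=3 (1,2):1^2=3 -> mex({0, 1, 2, 3}) = 4
G(6) = mex({0, 1, 2, 4}) = 3
G(7) = mex({0, 1, 3, 4, 5}) = 2
G(8) = mex({0, 2, 3, 5, 6}) = 1
G(9) = mex({0, 1, 2, 3, 6, 7}) = 4
G(10) = mex({0, 1, 3, 4, 5, 7}) = 2
G(11) = mex({0, 1, 2, 3, 4, 5}) = 6
G(12) = mex({0, 1, 2, 3, 5, 6, 7}) = 4
G(13) = mex({0, 2, 3, 4, 6, 7}) = 1
G(14) = mex({0, 1, 4, 5, 6, 7}) = 2
G(15) = mex({0, 1, 2, 3, 4, 5, 6}) = 7
G(16) = mex({0, 2, 3, 5, 6, 7}) = 1
G(17) = mex({0, 1, 2, 3, 5, 6, 7}) = 4
G(18) = mex({0, 1, 2, 4, 5, 6}) = 3
G(19) = mex({0, 1, 3, 4, 5, 7}) = 2
G(20) = mex({0, 2, 3, 4, 5, 6, 7}) = 1
G(21) = mex({0, 1, 2, 3, 5, 6, 7}) = 4
G(22) = mex({0, 1, 2, 3, 4, 5, 7}) = 6
G(23) = mex({0, 1, 2, 3, 4, 5, 6}) = 7
G(24) = mex({0, 1, 2, 3, 5, 6, 7}) = 4
G(25) = mex({0, 2, 3, 4, 6, 7}) = 1
G(26) = mex({0, 1, 3, 4, 5, 6, 7}) = 2
G(27) = mex({0, 1, 2, 3, 4, 5, 6, 7}) = 8
G(28) = mex({0, 1, 2, 3, 4, 6, 7, 8}) = 5
G(29) = mex({0, 1, 2, 3, 5, 6, 7, 8, 9}) = 4
G(30) = mex({0, 1, 2, 3, 4, 5, 6, 9, 10}) = 7
G(31) = mex({0, 1, 3, 4, 5, 7, 10, 11}) = 2
G(32) = mex({0, 2, 3, 4, 5, 6, 7, 9, 11}) = 1
G(33) = mex({0, 1, 2, 3, 4, 5, 6, 7, 9, 12}) = 8
G(34) = mex({0, 1, 2, 3, 4, 5, 7, 8, 11, 12}) = 6
G(35) = mex({0, 1, 2, 3, 4, 5, 6, 8, 9, 10, 11}) = 7
G(36) = mex({0, 1, 2, 3, 5, 6, 7, 9, 10}) = 4
G(37) = mex({0, 2, 3, 4, 6, 7, 9, 10, 11, 12}) = 1
G(38) = mex({0, 1, 3, 4, 5, 6, 7, 9, 10, 11, 12}) = 2
G(39) = mex({0, 1, 2, 4, 5, 6, 7, 9, 10, 12, 14}) = 3
G(40) = mex({0, 2, 3, 4, 6, 7, 11, 12, 14}) = 1
G(41) = mex({0, 1, 2, 3, 5, 6, 7, 9, 10, 11, 12}) = 4
G(42) = mex({0, 1, 2, 3, 4, 5, 6, 9, 10}) = 7
G(43) = mex({0, 1, 3, 4, 5, 7, 9, 10, 12, 15}) = 2
G(44) = mex({0, 2, 3, 4, 5, 6, 7, 9, 10, 12, 15}) = 1
G(45) = mex({0, 1, 2, 3, 4, 5, 6, 7, 9, 10, 12, 14}) = 8
G(46) = mex({0, 1, 3, 4, 5, 7, 8, 11, 12, 14}) = 2
G(47) = mex({0, 1, 2, 3, 4, 5, 6, 8, 9, 10, 11, 12}) = 7
G(48) = mex({0, 1, 2, 3, 5, 6, 7, 9, 10}) = 4
G(49) = mex({0, 2, 3, 4, 6, 7, 9, 10, 11, 12, 15}) = 1
G(50) = mex({0, 1, 4, 5, 6, 7, 9, 11, 12, 14, 15}) = 2
G(51) = mex({0, 1, 2, 3, 4, 5, 6, 7, 9, 12, 14, 15}) = 8
G(52) = mex({0, 2, 3, 4, 5, 6, 7, 8, 11, 12, 15}) = 1
G(53) = mex({0, 1, 2, 3, 5, 6, 7, 8, 9, 10, 11, 12}) = 4
G(54) = mex({0, 1, 2, 3, 4, 5, 6, 9, 10}) = 7
Therefore G(54) = 7.

7


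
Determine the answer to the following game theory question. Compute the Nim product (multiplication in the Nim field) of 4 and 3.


Nim multiplication is bilinear over XOR: (u XOR v) * w = (u*w) XOR (v*w).
So we split each operand into its bit components and XOR the pairwise Nim products.
4 = 4 (as XOR of powers of 2).
3 = 1 + 2 (as XOR of powers of 2).
Using the standard Nim-product table on single bits:
  2*2 = 3,   2*4 = 8,   2*8 = 12,
  4*4 = 6,   4*8 = 11,  8*8 = 13,
and  1*x = x (identity), k*l = l*k (commutative).
Pairwise Nim products:
  4 * 1 = 4
  4 * 2 = 8
XOR them: 4 XOR 8 = 12.
Result: 4 * 3 = 12 (in Nim).

12


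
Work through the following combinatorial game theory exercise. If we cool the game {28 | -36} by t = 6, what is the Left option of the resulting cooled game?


Original game: {28 | -36} (a switch {a | b} with a > b).
Cooling by t (for t below the temperature (a - b)/2 = 32) taxes each move by t: {a | b} cooled by t is {a - t | b + t}.
Cooling amount: t = 6
Cooled Left option: 28 - 6 = 22
Cooled Right option: -36 + 6 = -30
Cooled game: {22 | -30}
Left option = 22

22


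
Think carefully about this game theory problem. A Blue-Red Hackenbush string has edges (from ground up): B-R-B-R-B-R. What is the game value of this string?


Edges (from ground): B-R-B-R-B-R
By Berlekamp's sign-expansion rule, a Blue-Red Hackenbush stalk has the value of the surreal number whose sign sequence is the edge sequence with B -> + and R -> -.
Sign sequence: +-+-+-
Trace the sign expansion in the surreal number tree, starting from 0:
Edge 1: B (sign +) -> bounds (0, +inf), value = 1
Edge 2: R (sign -) -> bounds (0, 1), value = 1/2
Edge 3: B (sign +) -> bounds (1/2, 1), value = 3/4
Edge 4: R (sign -) -> bounds (1/2, 3/4), value = 5/8
Edge 5: B (sign +) -> bounds (5/8, 3/4), value = 11/16
Edge 6: R (sign -) -> bounds (5/8, 11/16), value = 21/32
Game value = 21/32

21/32


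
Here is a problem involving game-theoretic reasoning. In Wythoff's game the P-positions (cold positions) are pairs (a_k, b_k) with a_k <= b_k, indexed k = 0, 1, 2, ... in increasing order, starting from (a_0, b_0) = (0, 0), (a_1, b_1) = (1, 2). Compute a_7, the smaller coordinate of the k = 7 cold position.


By Wythoff's theorem, a_k = floor(k * phi) and b_k = floor(k * phi^2) = a_k + k, where phi = (1 + sqrt(5))/2 is the golden ratio.
phi = (1 + sqrt(5))/2 = 1.618034
k = 7
k * phi = 7 * 1.618034 = 11.326238
a_7 = floor(k * phi) = 11

11


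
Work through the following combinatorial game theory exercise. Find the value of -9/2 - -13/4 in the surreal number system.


x = -9/2, y = -13/4
Converting to common denominator: 4
x = -18/4, y = -13/4
x - y = -9/2 - -13/4 = -5/4

-5/4


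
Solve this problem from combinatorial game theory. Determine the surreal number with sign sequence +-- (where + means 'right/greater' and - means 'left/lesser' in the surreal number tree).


Sign expansion: +--
Rule: track bounds (lo, hi), initially (-inf, +inf). On '+', the current value becomes lo and we move to the simplest number in (value, hi): value + 1 if hi = +inf, otherwise the midpoint (value + hi)/2. On '-', the current value becomes hi and we move to value - 1 if lo = -inf, otherwise the midpoint (lo + value)/2.
Start at 0.
Step 1: sign = +, move right. Bounds: (0, +inf). Value = 1
Step 2: sign = -, move left. Bounds: (0, 1). Value = 1/2
Step 3: sign = -, move left. Bounds: (0, 1/2). Value = 1/4
The surreal number with sign expansion +-- is 1/4.

1/4


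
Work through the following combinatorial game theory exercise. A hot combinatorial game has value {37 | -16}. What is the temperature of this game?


The game is {37 | -16}, a switch {a | b} with numbers a > b.
Cooling {a | b} by t gives {a - t | b + t}, which stops being hot when a - t = b + t, i.e. at t = (a - b)/2. So the temperature of a switch is (a - b)/2.
Temperature = (Left option - Right option) / 2
= (37 - (-16)) / 2
= 53 / 2
= 53/2

53/2


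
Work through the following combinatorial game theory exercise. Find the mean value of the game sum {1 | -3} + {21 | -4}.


G1 = {1 | -3}, G2 = {21 | -4}
Each is a switch {a | b} with numbers a > b; its mean value is (a + b)/2, and mean value is additive over game sums: m(G1 + G2) = m(G1) + m(G2).
Mean of G1 = (1 + (-3))/2 = -2/2 = -1
Mean of G2 = (21 + (-4))/2 = 17/2 = 17/2
Mean of G1 + G2 = -1 + 17/2 = 15/2

15/2


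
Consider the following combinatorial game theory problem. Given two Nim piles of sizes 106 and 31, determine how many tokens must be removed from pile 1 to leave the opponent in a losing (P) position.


Piles: 106 and 31
Current XOR: 106 XOR 31 = 117 (non-zero, so this is an N-position).
To make the XOR zero, we need to find a move that balances the piles.
For pile 1 (size 106): target = 106 XOR 117 = 31
We reduce pile 1 from 106 to 31.
Tokens removed: 106 - 31 = 75
Verification: 31 XOR 31 = 0

75


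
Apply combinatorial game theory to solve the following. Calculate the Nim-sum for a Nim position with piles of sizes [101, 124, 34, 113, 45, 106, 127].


We need the XOR (exclusive or) of all pile sizes.
After XOR-ing pile 1 (size 101): 0 XOR 101 = 101
After XOR-ing pile 2 (size 124): 101 XOR 124 = 25
After XOR-ing pile 3 (size 34): 25 XOR 34 = 59
After XOR-ing pile 4 (size 113): 59 XOR 113 = 74
After XOR-ing pile 5 (size 45): 74 XOR 45 = 103
After XOR-ing pile 6 (size 106): 103 XOR 106 = 13
After XOR-ing pile 7 (size 127): 13 XOR 127 = 114
The Nim-value of this position is 114.

114


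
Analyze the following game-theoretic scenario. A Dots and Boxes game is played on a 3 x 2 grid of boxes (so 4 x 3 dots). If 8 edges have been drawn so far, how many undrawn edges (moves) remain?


Grid: 3 x 2 boxes, i.e. 4 rows and 3 columns of dots.
Horizontal edges: (rows + 1) * cols = 4 * 2 = 8
Vertical edges: rows * (cols + 1) = 3 * 3 = 9
Total edges: 8 + 9 = 17
Edges drawn: 8
Remaining: 17 - 8 = 9

9


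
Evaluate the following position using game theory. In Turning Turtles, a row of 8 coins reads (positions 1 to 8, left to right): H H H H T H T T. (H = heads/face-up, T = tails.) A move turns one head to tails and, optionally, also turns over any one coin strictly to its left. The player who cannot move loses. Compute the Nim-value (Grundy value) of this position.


Coins: H H H H T H T T
Key fact: a single head at position k behaves exactly like a Nim heap of size k (turning it to T and optionally flipping a coin at j < k corresponds to moving the heap from k to j, or to 0), and heads combine as a disjunctive sum (two heads at the same place would cancel, matching j XOR j = 0). So the Nim-value is the XOR of the 1-indexed positions of the heads.
Face-up positions (1-indexed): [1, 2, 3, 4, 6]
XOR 0 with 1: 0 XOR 1 = 1
XOR 1 with 2: 1 XOR 2 = 3
XOR 3 with 3: 3 XOR 3 = 0
XOR 0 with 4: 0 XOR 4 = 4
XOR 4 with 6: 4 XOR 6 = 2
Nim-value = 2

2


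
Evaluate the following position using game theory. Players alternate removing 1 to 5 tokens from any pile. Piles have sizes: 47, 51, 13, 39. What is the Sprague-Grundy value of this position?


Subtraction set: {1, 2, 3, 4, 5}
For this subtraction set, G(n) = n mod 6 (period = max + 1 = 6).
Pile 1 (size 47): G(47) = 47 mod 6 = 5
Pile 2 (size 51): G(51) = 51 mod 6 = 3
Pile 3 (size 13): G(13) = 13 mod 6 = 1
Pile 4 (size 39): G(39) = 39 mod 6 = 3
Total Grundy value = XOR of all: 5 XOR 3 XOR 1 XOR 3 = 4

4


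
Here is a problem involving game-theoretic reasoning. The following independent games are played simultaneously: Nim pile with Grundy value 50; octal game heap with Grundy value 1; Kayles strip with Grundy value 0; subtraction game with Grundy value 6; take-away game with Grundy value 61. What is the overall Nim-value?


By the Sprague-Grundy theorem, the Grundy value of a sum of games is the XOR of individual Grundy values.
Nim pile: Grundy value = 50. Running XOR: 0 XOR 50 = 50
octal game heap: Grundy value = 1. Running XOR: 50 XOR 1 = 51
Kayles strip: Grundy value = 0. Running XOR: 51 XOR 0 = 51
subtraction game: Grundy value = 6. Running XOR: 51 XOR 6 = 53
take-away game: Grundy value = 61. Running XOR: 53 XOR 61 = 8
The combined Grundy value is 8.

8


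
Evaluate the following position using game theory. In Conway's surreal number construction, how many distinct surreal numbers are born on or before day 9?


Day 0: {|} = 0 is born. Count = 1.
Day n: the number of surreal numbers born by day n is 2^(n+1) - 1.
By day 0: 2^1 - 1 = 1
By day 1: 2^2 - 1 = 3
By day 2: 2^3 - 1 = 7
By day 3: 2^4 - 1 = 15
By day 4: 2^5 - 1 = 31
By day 5: 2^6 - 1 = 63
By day 6: 2^7 - 1 = 127
By day 7: 2^8 - 1 = 255
By day 8: 2^9 - 1 = 511
By day 9: 2^10 - 1 = 1023
By day 9: 1023 surreal numbers.

1023


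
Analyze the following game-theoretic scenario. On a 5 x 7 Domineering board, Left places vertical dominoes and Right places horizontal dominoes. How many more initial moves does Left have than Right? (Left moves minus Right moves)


Board is 5 x 7 (rows x cols).
Left (vertical) placements: (rows-1) * cols = 4 * 7 = 28
Right (horizontal) placements: rows * (cols-1) = 5 * 6 = 30
Advantage = Left - Right = 28 - 30 = -2

-2


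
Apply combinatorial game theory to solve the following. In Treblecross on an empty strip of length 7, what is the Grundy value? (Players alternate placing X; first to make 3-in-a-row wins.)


Treblecross: place X on empty cells; 3-in-a-row wins.
Playing within two cells of an existing X lets the opponent win at once, so sensible play treats the cells i-2..i+2 around each X as dead. The player left with no safe cell loses, so this is a normal-play take-away game on strips of safe cells.
Placing X at cell i (0-indexed) of a strip of k safe cells leaves independent strips of sizes max(0, i-2) and max(0, k-i-3). Hence G(k) = mex{ G(max(0,i-2)) XOR G(max(0,k-i-3)) : 0 <= i < k }, with G(0) = 0.
G(1): splits (0,0):0^0=0 -> mex({0}) = 1
G(2): splits (0,0):0^0=0 -> mex({0}) = 1
G(3): splits (0,0):0^0=0 -> mex({0}) = 1
G(4): splits (0,1):0^1=1 (0,0):0^0=0 -> mex({0, 1}) = 2
G(5): splits (0,2):0^1=1 (0,1):0^1=1 (0,0):0^0=0 -> mex({0, 1}) = 2
G(6) = mex({1}) = 0
G(7) = mex({0, 1, 2}) = 3
Therefore G(7) = 3.

3


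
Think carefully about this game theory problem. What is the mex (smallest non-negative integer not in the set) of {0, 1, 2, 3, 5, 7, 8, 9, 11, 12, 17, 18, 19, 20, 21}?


Set = {0, 1, 2, 3, 5, 7, 8, 9, 11, 12, 17, 18, 19, 20, 21}
0 is in the set.
1 is in the set.
2 is in the set.
3 is in the set.
4 is NOT in the set. This is the mex.
mex = 4

4


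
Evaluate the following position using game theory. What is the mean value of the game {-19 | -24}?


Game = {-19 | -24}, a switch {a | b} with numbers a > b.
Its thermograph has left wall a - t and right wall b + t, which meet at t = (a - b)/2, where both equal (a + b)/2. So the mast (mean value) is at (a + b)/2.
Mean = (-19 + (-24))/2 = -43/2 = -43/2

-43/2


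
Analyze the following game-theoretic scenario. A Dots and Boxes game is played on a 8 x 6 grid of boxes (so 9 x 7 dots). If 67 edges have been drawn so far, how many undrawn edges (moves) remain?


Grid: 8 x 6 boxes, i.e. 9 rows and 7 columns of dots.
Horizontal edges: (rows + 1) * cols = 9 * 6 = 54
Vertical edges: rows * (cols + 1) = 8 * 7 = 56
Total edges: 54 + 56 = 110
Edges drawn: 67
Remaining: 110 - 67 = 43

43


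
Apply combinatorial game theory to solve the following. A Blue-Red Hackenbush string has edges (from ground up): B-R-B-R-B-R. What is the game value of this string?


Edges (from ground): B-R-B-R-B-R
By Berlekamp's sign-expansion rule, a Blue-Red Hackenbush stalk has the value of the surreal number whose sign sequence is the edge sequence with B -> + and R -> -.
Sign sequence: +-+-+-
Trace the sign expansion in the surreal number tree, starting from 0:
Edge 1: B (sign +) -> bounds (0, +inf), value = 1
Edge 2: R (sign -) -> bounds (0, 1), value = 1/2
Edge 3: B (sign +) -> bounds (1/2, 1), value = 3/4
Edge 4: R (sign -) -> bounds (1/2, 3/4), value = 5/8
Edge 5: B (sign +) -> bounds (5/8, 3/4), value = 11/16
Edge 6: R (sign -) -> bounds (5/8, 11/16), value = 21/32
Game value = 21/32

21/32


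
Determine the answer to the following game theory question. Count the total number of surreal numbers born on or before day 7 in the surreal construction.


Day 0: {|} = 0 is born. Count = 1.
Day n: the number of surreal numbers born by day n is 2^(n+1) - 1.
By day 0: 2^1 - 1 = 1
By day 1: 2^2 - 1 = 3
By day 2: 2^3 - 1 = 7
By day 3: 2^4 - 1 = 15
By day 4: 2^5 - 1 = 31
By day 5: 2^6 - 1 = 63
By day 6: 2^7 - 1 = 127
By day 7: 2^8 - 1 = 255
By day 7: 255 surreal numbers.

255


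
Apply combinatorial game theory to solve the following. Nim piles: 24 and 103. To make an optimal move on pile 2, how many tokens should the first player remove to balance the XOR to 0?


Piles: 24 and 103
Current XOR: 24 XOR 103 = 127 (non-zero, so this is an N-position).
To make the XOR zero, we need to find a move that balances the piles.
For pile 2 (size 103): target = 103 XOR 127 = 24
We reduce pile 2 from 103 to 24.
Tokens removed: 103 - 24 = 79
Verification: 24 XOR 24 = 0

79


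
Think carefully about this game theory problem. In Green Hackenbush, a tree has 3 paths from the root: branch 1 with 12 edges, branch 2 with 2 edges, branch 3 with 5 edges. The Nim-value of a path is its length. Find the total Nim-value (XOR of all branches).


The tree has 3 branches from the ground vertex.
In Green Hackenbush, the Nim-value of a simple path of length k is k.
Branch 1: length 12, Nim-value = 12
Branch 2: length 2, Nim-value = 2
Branch 3: length 5, Nim-value = 5
Total Nim-value = XOR of all branch values:
0 XOR 12 = 12
12 XOR 2 = 14
14 XOR 5 = 11
Nim-value of the tree = 11

11


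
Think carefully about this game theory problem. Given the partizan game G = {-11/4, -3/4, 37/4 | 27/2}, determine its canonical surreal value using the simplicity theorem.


Left options: {-11/4, -3/4, 37/4}, max = 37/4
Right options: {27/2}, min = 27/2
All options are numbers and max(Left) < min(Right), so by the simplicity theorem the value is the simplest (earliest-born) number strictly between 37/4 and 27/2.
Integers 10 through 13 all lie strictly between 37/4 and 27/2.
Among integers, the simplest (lowest birthday = smallest |n|; 0 is born on day 0, +-n on day n) is 10.
No non-integer in the interval can be simpler: if x is a non-integer in the interval, then floor(x) or ceil(x) also lies in the interval (the interval contains an integer), and both are proper prefixes of x's sign expansion, i.e. born earlier. So the game value is 10.
Game value = 10

10


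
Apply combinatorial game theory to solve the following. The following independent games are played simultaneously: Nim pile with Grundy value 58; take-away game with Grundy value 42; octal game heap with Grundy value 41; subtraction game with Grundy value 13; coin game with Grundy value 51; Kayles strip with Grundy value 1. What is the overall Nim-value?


By the Sprague-Grundy theorem, the Grundy value of a sum of games is the XOR of individual Grundy values.
Nim pile: Grundy value = 58. Running XOR: 0 XOR 58 = 58
take-away game: Grundy value = 42. Running XOR: 58 XOR 42 = 16
octal game heap: Grundy value = 41. Running XOR: 16 XOR 41 = 57
subtraction game: Grundy value = 13. Running XOR: 57 XOR 13 = 52
coin game: Grundy value = 51. Running XOR: 52 XOR 51 = 7
Kayles strip: Grundy value = 1. Running XOR: 7 XOR 1 = 6
The combined Grundy value is 6.

6


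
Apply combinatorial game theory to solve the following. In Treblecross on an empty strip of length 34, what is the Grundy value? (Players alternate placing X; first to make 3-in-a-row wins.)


Treblecross: place X on empty cells; 3-in-a-row wins.
Playing within two cells of an existing X lets the opponent win at once, so sensible play treats the cells i-2..i+2 around each X as dead. The player left with no safe cell loses, so this is a normal-play take-away game on strips of safe cells.
Placing X at cell i (0-indexed) of a strip of k safe cells leaves independent strips of sizes max(0, i-2) and max(0, k-i-3). Hence G(k) = mex{ G(max(0,i-2)) XOR G(max(0,k-i-3)) : 0 <= i < k }, with G(0) = 0.
G(1): splits (0,0):0^0=0 -> mex({0}) = 1
G(2): splits (0,0):0^0=0 -> mex({0}) = 1
G(3): splits (0,0):0^0=0 -> mex({0}) = 1
G(4): splits (0,1):0^1=1 (0,0):0^0=0 -> mex({0, 1}) = 2
G(5): splits (0,2):0^1=1 (0,1):0^1=1 (0,0):0^0=0 -> mex({0, 1}) = 2
G(6) = mex({1}) = 0
G(7) = mex({0, 1, 2}) = 3
G(8) = mex({0, 1, 2}) = 3
G(9) = mex({0, 2}) = 1
G(10) = mex({0, 2, 3}) = 1
G(11) = mex({0, 3}) = 1
G(12) = mex({1, 3}) = 0
G(13) = mex({0, 1, 2, 3}) = 4
G(14) = mex({0, 1, 2}) = 3
G(15) = mex({0, 1, 2}) = 3
G(16) = mex({0, 1, 2, 4}) = 3
G(17) = mex({0, 1, 3, 4}) = 2
G(18) = mex({0, 1, 3, 4}) = 2
G(19) = mex({0, 1, 3, 5}) = 2
G(20) = mex({0, 1, 2, 3, 5}) = 4
G(21) = mex({0, 1, 2, 3, 5}) = 4
G(22) = mex({1, 2, 6}) = 0
G(23) = mex({0, 1, 2, 3, 4, 6}) = 5
G(24) = mex({0, 1, 2, 3, 4}) = 5
G(25) = mex({0, 1, 3, 4, 7}) = 2
G(26) = mex({0, 1, 3, 4, 5, 7}) = 2
G(27) = mex({0, 1, 3, 5}) = 2
G(28) = mex({0, 1, 2, 5}) = 3
G(29) = mex({0, 1, 2, 4, 5, 6}) = 3
G(30) = mex({1, 2, 4, 6}) = 0
G(31) = mex({0, 1, 2, 3, 4, 6}) = 5
G(32) = mex({1, 2, 3, 4, 7}) = 0
G(33) = mex({0, 3, 7}) = 1
G(34) = mex({0, 2, 3, 5, 7}) = 1
Therefore G(34) = 1.

1


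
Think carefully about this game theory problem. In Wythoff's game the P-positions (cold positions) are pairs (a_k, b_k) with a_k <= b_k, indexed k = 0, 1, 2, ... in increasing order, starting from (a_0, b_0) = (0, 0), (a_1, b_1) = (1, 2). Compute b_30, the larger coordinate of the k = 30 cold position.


By Wythoff's theorem, a_k = floor(k * phi) and b_k = floor(k * phi^2) = a_k + k, where phi = (1 + sqrt(5))/2 is the golden ratio.
phi = (1 + sqrt(5))/2 = 1.618034
phi^2 = phi + 1 = 2.618034
k = 30
k * phi^2 = 30 * 2.618034 = 78.541020
b_30 = floor(k * phi^2) = 78 (check: a_30 + k = 48 + 30 = 78)

78


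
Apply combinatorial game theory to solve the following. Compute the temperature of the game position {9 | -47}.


The game is {9 | -47}, a switch {a | b} with numbers a > b.
Cooling {a | b} by t gives {a - t | b + t}, which stops being hot when a - t = b + t, i.e. at t = (a - b)/2. So the temperature of a switch is (a - b)/2.
Temperature = (Left option - Right option) / 2
= (9 - (-47)) / 2
= 56 / 2
= 28

28


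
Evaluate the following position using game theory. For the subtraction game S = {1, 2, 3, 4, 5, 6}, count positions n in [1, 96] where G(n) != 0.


Subtraction set S = {1, 2, 3, 4, 5, 6}, so G(n) = n mod 7.
G(n) = 0 when n is a multiple of 7.
Multiples of 7 in [1, 96]: 13
N-positions (nonzero Grundy) = 96 - 13 = 83

83


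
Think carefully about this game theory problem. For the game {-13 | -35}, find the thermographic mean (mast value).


Game = {-13 | -35}, a switch {a | b} with numbers a > b.
Its thermograph has left wall a - t and right wall b + t, which meet at t = (a - b)/2, where both equal (a + b)/2. So the mast (mean value) is at (a + b)/2.
Mean = (-13 + (-35))/2 = -48/2 = -24

-24


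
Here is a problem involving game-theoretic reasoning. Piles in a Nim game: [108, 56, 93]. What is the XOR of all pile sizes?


We need the XOR (exclusive or) of all pile sizes.
After XOR-ing pile 1 (size 108): 0 XOR 108 = 108
After XOR-ing pile 2 (size 56): 108 XOR 56 = 84
After XOR-ing pile 3 (size 93): 84 XOR 93 = 9
The Nim-value of this position is 9.

9


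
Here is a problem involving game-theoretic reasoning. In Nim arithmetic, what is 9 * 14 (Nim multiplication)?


Nim multiplication is bilinear over XOR: (u XOR v) * w = (u*w) XOR (v*w).
So we split each operand into its bit components and XOR the pairwise Nim products.
9 = 1 + 8 (as XOR of powers of 2).
14 = 2 + 4 + 8 (as XOR of powers of 2).
Using the standard Nim-product table on single bits:
  2*2 = 3,   2*4 = 8,   2*8 = 12,
  4*4 = 6,   4*8 = 11,  8*8 = 13,
and  1*x = x (identity), k*l = l*k (commutative).
Pairwise Nim products:
  1 * 2 = 2
  1 * 4 = 4
  1 * 8 = 8
  8 * 2 = 12
  8 * 4 = 11
  8 * 8 = 13
XOR them: 2 XOR 4 XOR 8 XOR 12 XOR 11 XOR 13 = 4.
Result: 9 * 14 = 4 (in Nim).

4


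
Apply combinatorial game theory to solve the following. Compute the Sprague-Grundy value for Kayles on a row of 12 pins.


Kayles: a move removes 1 or 2 adjacent pins from a contiguous row.
Removing pins from a row of k leaves two independent rows (a, b) with a + b = k - 1 (one pin) or a + b = k - 2 (two pins); an end removal gives a = 0.
By Sprague-Grundy, G(k) = mex{ G(a) XOR G(b) } over all these splits. G(0) = 0.
G(1): splits (0,0):0^0=0 -> mex({0}) = 1
G(2): splits (0,1):0^1=1 (0,0):0^0=0 -> mex({0, 1}) = 2
G(3): splits (0,2):0^2=2 (1,1):1^1=0 (0,1):0^1=1 -> mex({0, 1, 2}) = 3
G(4): splits (0,3):0^3=3 (1,2):1^2=3 (0,2):0^2=2 (1,1):1^1=0 -> mex({0, 2, 3}) = 1
G(5): splits (0,4):0^1=1 (1,3):1^3=2 (2,2):2^2=0 (0,3):0^3=3 (1,2):1^2=3 -> mex({0, 1, 2, 3}) = 4
G(6) = mex({0, 1, 2, 4}) = 3
G(7) = mex({0, 1, 3, 4, 5}) = 2
G(8) = mex({0, 2, 3, 5, 6}) = 1
G(9) = mex({0, 1, 2, 3, 6, 7}) = 4
G(10) = mex({0, 1, 3, 4, 5, 7}) = 2
G(11) = mex({0, 1, 2, 3, 4, 5}) = 6
G(12) = mex({0, 1, 2, 3, 5, 6, 7}) = 4
Therefore G(12) = 4.

4


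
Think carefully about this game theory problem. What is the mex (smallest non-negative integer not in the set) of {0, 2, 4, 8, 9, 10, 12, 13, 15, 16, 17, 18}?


Set = {0, 2, 4, 8, 9, 10, 12, 13, 15, 16, 17, 18}
0 is in the set.
1 is NOT in the set. This is the mex.
mex = 1

1


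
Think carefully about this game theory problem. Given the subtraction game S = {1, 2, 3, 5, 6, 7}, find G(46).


The subtraction set is S = {1, 2, 3, 5, 6, 7}.
G(k) = mex{ G(k - s) : s in S, s <= k }. We compute iteratively: G(0) = 0.
G(1) = mex({0}) = 1
G(2) = mex({0, 1}) = 2
G(3) = mex({0, 1, 2}) = 3
G(4) = mex({1, 2, 3}) = 0
G(5) = mex({0, 2, 3}) = 1
G(6) = mex({0, 1, 3}) = 2
G(7) = mex({0, 1, 2}) = 3
G(8) = mex({1, 2, 3}) = 0
G(9) = mex({0, 2, 3}) = 1
G(10) = mex({0, 1, 3}) = 2
Observe that G(4)..G(10) = 0, 1, 2, 3, 0, 1, 2 repeats G(0)..G(6) = 0, 1, 2, 3, 0, 1, 2.
For k >= max(S) = 7, G(k) is determined by the previous 7 values G(k-7)..G(k-1); a window of 7 consecutive values has recurred shifted by 4, so by induction G(k + 4) = G(k) for all k >= 0: the sequence is periodic from the start with period 4.
One period: G(0..3) = 0, 1, 2, 3.
46 mod 4 = 2, so G(46) = G(2) = 2.

2


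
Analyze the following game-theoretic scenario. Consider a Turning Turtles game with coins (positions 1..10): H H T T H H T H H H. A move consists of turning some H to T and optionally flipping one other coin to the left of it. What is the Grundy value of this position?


Coins: H H T T H H T H H H
Key fact: a single head at position k behaves exactly like a Nim heap of size k (turning it to T and optionally flipping a coin at j < k corresponds to moving the heap from k to j, or to 0), and heads combine as a disjunctive sum (two heads at the same place would cancel, matching j XOR j = 0). So the Nim-value is the XOR of the 1-indexed positions of the heads.
Face-up positions (1-indexed): [1, 2, 5, 6, 8, 9, 10]
XOR 0 with 1: 0 XOR 1 = 1
XOR 1 with 2: 1 XOR 2 = 3
XOR 3 with 5: 3 XOR 5 = 6
XOR 6 with 6: 6 XOR 6 = 0
XOR 0 with 8: 0 XOR 8 = 8
XOR 8 with 9: 8 XOR 9 = 1
XOR 1 with 10: 1 XOR 10 = 11
Nim-value = 11

11


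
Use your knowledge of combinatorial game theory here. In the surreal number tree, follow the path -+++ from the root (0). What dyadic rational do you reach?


Sign expansion: -+++
Rule: track bounds (lo, hi), initially (-inf, +inf). On '+', the current value becomes lo and we move to the simplest number in (value, hi): value + 1 if hi = +inf, otherwise the midpoint (value + hi)/2. On '-', the current value becomes hi and we move to value - 1 if lo = -inf, otherwise the midpoint (lo + value)/2.
Start at 0.
Step 1: sign = -, move left. Bounds: (-inf, 0). Value = -1
Step 2: sign = +, move right. Bounds: (-1, 0). Value = -1/2
Step 3: sign = +, move right. Bounds: (-1/2, 0). Value = -1/4
Step 4: sign = +, move right. Bounds: (-1/4, 0). Value = -1/8
The surreal number with sign expansion -+++ is -1/8.

-1/8


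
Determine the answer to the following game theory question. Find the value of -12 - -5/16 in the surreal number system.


x = -12, y = -5/16
Converting to common denominator: 16
x = -192/16, y = -5/16
x - y = -12 - -5/16 = -187/16

-187/16


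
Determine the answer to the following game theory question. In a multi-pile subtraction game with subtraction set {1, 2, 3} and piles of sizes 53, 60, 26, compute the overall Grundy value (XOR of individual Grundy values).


Subtraction set: {1, 2, 3}
For this subtraction set, G(n) = n mod 4 (period = max + 1 = 4).
Pile 1 (size 53): G(53) = 53 mod 4 = 1
Pile 2 (size 60): G(60) = 60 mod 4 = 0
Pile 3 (size 26): G(26) = 26 mod 4 = 2
Total Grundy value = XOR of all: 1 XOR 0 XOR 2 = 3

3


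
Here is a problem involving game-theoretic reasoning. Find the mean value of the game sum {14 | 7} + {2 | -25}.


G1 = {14 | 7}, G2 = {2 | -25}
Each is a switch {a | b} with numbers a > b; its mean value is (a + b)/2, and mean value is additive over game sums: m(G1 + G2) = m(G1) + m(G2).
Mean of G1 = (14 + (7))/2 = 21/2 = 21/2
Mean of G2 = (2 + (-25))/2 = -23/2 = -23/2
Mean of G1 + G2 = 21/2 + -23/2 = -1

-1


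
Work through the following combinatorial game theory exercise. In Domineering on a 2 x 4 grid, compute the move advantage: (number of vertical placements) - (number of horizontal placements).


Board is 2 x 4 (rows x cols).
Left (vertical) placements: (rows-1) * cols = 1 * 4 = 4
Right (horizontal) placements: rows * (cols-1) = 2 * 3 = 6
Advantage = Left - Right = 4 - 6 = -2

-2


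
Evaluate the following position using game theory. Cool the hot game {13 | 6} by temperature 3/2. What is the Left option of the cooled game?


Original game: {13 | 6} (a switch {a | b} with a > b).
Cooling by t (for t below the temperature (a - b)/2 = 7/2) taxes each move by t: {a | b} cooled by t is {a - t | b + t}.
Cooling amount: t = 3/2
Cooled Left option: 13 - 3/2 = 23/2
Cooled Right option: 6 + 3/2 = 15/2
Cooled game: {23/2 | 15/2}
Left option = 23/2

23/2


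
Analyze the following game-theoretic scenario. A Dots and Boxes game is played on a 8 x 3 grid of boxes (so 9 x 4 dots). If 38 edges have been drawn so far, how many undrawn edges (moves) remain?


Grid: 8 x 3 boxes, i.e. 9 rows and 4 columns of dots.
Horizontal edges: (rows + 1) * cols = 9 * 3 = 27
Vertical edges: rows * (cols + 1) = 8 * 4 = 32
Total edges: 27 + 32 = 59
Edges drawn: 38
Remaining: 59 - 38 = 21

21


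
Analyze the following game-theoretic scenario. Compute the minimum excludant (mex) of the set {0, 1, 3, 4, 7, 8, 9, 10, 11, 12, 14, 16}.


Set = {0, 1, 3, 4, 7, 8, 9, 10, 11, 12, 14, 16}
0 is in the set.
1 is in the set.
2 is NOT in the set. This is the mex.
mex = 2

2


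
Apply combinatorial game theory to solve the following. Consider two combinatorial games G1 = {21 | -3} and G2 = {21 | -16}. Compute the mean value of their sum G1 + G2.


G1 = {21 | -3}, G2 = {21 | -16}
Each is a switch {a | b} with numbers a > b; its mean value is (a + b)/2, and mean value is additive over game sums: m(G1 + G2) = m(G1) + m(G2).
Mean of G1 = (21 + (-3))/2 = 18/2 = 9
Mean of G2 = (21 + (-16))/2 = 5/2 = 5/2
Mean of G1 + G2 = 9 + 5/2 = 23/2

23/2


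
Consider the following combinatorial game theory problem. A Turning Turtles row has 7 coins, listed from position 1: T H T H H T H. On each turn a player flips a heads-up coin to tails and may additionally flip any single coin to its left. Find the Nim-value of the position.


Coins: T H T H H T H
Key fact: a single head at position k behaves exactly like a Nim heap of size k (turning it to T and optionally flipping a coin at j < k corresponds to moving the heap from k to j, or to 0), and heads combine as a disjunctive sum (two heads at the same place would cancel, matching j XOR j = 0). So the Nim-value is the XOR of the 1-indexed positions of the heads.
Face-up positions (1-indexed): [2, 4, 5, 7]
XOR 0 with 2: 0 XOR 2 = 2
XOR 2 with 4: 2 XOR 4 = 6
XOR 6 with 5: 6 XOR 5 = 3
XOR 3 with 7: 3 XOR 7 = 4
Nim-value = 4

4


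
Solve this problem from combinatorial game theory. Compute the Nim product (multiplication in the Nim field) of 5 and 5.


Nim multiplication is bilinear over XOR: (u XOR v) * w = (u*w) XOR (v*w).
So we split each operand into its bit components and XOR the pairwise Nim products.
5 = 1 + 4 (as XOR of powers of 2).
5 = 1 + 4 (as XOR of powers of 2).
Using the standard Nim-product table on single bits:
  2*2 = 3,   2*4 = 8,   2*8 = 12,
  4*4 = 6,   4*8 = 11,  8*8 = 13,
and  1*x = x (identity), k*l = l*k (commutative).
Pairwise Nim products:
  1 * 1 = 1
  1 * 4 = 4
  4 * 1 = 4
  4 * 4 = 6
XOR them: 1 XOR 4 XOR 4 XOR 6 = 7.
Result: 5 * 5 = 7 (in Nim).

7


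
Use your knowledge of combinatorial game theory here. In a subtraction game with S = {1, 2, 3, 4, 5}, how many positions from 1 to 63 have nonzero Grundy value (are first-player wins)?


Subtraction set S = {1, 2, 3, 4, 5}, so G(n) = n mod 6.
G(n) = 0 when n is a multiple of 6.
Multiples of 6 in [1, 63]: 10
N-positions (nonzero Grundy) = 63 - 10 = 53

53


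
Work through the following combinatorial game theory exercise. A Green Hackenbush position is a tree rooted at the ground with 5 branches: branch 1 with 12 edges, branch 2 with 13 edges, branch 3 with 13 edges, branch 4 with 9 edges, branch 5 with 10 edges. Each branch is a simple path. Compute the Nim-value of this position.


The tree has 5 branches from the ground vertex.
In Green Hackenbush, the Nim-value of a simple path of length k is k.
Branch 1: length 12, Nim-value = 12
Branch 2: length 13, Nim-value = 13
Branch 3: length 13, Nim-value = 13
Branch 4: length 9, Nim-value = 9
Branch 5: length 10, Nim-value = 10
Total Nim-value = XOR of all branch values:
0 XOR 12 = 12
12 XOR 13 = 1
1 XOR 13 = 12
12 XOR 9 = 5
5 XOR 10 = 15
Nim-value of the tree = 15

15


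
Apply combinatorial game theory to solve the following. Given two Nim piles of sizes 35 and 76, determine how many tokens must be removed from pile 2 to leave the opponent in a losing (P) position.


Piles: 35 and 76
Current XOR: 35 XOR 76 = 111 (non-zero, so this is an N-position).
To make the XOR zero, we need to find a move that balances the piles.
For pile 2 (size 76): target = 76 XOR 111 = 35
We reduce pile 2 from 76 to 35.
Tokens removed: 76 - 35 = 41
Verification: 35 XOR 35 = 0

41


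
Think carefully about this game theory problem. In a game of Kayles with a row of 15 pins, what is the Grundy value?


Kayles: a move removes 1 or 2 adjacent pins from a contiguous row.
Removing pins from a row of k leaves two independent rows (a, b) with a + b = k - 1 (one pin) or a + b = k - 2 (two pins); an end removal gives a = 0.
By Sprague-Grundy, G(k) = mex{ G(a) XOR G(b) } over all these splits. G(0) = 0.
G(1): splits (0,0):0^0=0 -> mex({0}) = 1
G(2): splits (0,1):0^1=1 (0,0):0^0=0 -> mex({0, 1}) = 2
G(3): splits (0,2):0^2=2 (1,1):1^1=0 (0,1):0^1=1 -> mex({0, 1, 2}) = 3
G(4): splits (0,3):0^3=3 (1,2):1^2=3 (0,2):0^2=2 (1,1):1^1=0 -> mex({0, 2, 3}) = 1
G(5): splits (0,4):0^1=1 (1,3):1^3=2 (2,2):2^2=0 (0,3):0^3=3 (1,2):1^2=3 -> mex({0, 1, 2, 3}) = 4
G(6) = mex({0, 1, 2, 4}) = 3
G(7) = mex({0, 1, 3, 4, 5}) = 2
G(8) = mex({0, 2, 3, 5, 6}) = 1
G(9) = mex({0, 1, 2, 3, 6, 7}) = 4
G(10) = mex({0, 1, 3, 4, 5, 7}) = 2
G(11) = mex({0, 1, 2, 3, 4, 5}) = 6
G(12) = mex({0, 1, 2, 3, 5, 6, 7}) = 4
G(13) = mex({0, 2, 3, 4, 6, 7}) = 1
G(14) = mex({0, 1, 4, 5, 6, 7}) = 2
G(15) = mex({0, 1, 2, 3, 4, 5, 6}) = 7
Therefore G(15) = 7.

7


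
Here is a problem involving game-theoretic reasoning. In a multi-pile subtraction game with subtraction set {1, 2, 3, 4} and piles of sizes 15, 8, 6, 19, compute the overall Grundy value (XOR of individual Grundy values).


Subtraction set: {1, 2, 3, 4}
For this subtraction set, G(n) = n mod 5 (period = max + 1 = 5).
Pile 1 (size 15): G(15) = 15 mod 5 = 0
Pile 2 (size 8): G(8) = 8 mod 5 = 3
Pile 3 (size 6): G(6) = 6 mod 5 = 1
Pile 4 (size 19): G(19) = 19 mod 5 = 4
Total Grundy value = XOR of all: 0 XOR 3 XOR 1 XOR 4 = 6

6


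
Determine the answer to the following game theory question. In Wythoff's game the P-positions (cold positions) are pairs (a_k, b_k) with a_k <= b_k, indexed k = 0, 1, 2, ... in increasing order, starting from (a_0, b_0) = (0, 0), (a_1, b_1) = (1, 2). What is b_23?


By Wythoff's theorem, a_k = floor(k * phi) and b_k = floor(k * phi^2) = a_k + k, where phi = (1 + sqrt(5))/2 is the golden ratio.
phi = (1 + sqrt(5))/2 = 1.618034
phi^2 = phi + 1 = 2.618034
k = 23
k * phi^2 = 23 * 2.618034 = 60.214782
b_23 = floor(k * phi^2) = 60 (check: a_23 + k = 37 + 23 = 60)

60


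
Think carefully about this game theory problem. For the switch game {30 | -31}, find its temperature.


The game is {30 | -31}, a switch {a | b} with numbers a > b.
Cooling {a | b} by t gives {a - t | b + t}, which stops being hot when a - t = b + t, i.e. at t = (a - b)/2. So the temperature of a switch is (a - b)/2.
Temperature = (Left option - Right option) / 2
= (30 - (-31)) / 2
= 61 / 2
= 61/2

61/2


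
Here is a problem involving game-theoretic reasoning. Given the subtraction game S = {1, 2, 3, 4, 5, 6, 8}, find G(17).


The subtraction set is S = {1, 2, 3, 4, 5, 6, 8}.
G(k) = mex{ G(k - s) : s in S, s <= k }. We compute iteratively: G(0) = 0.
G(1) = mex({0}) = 1
G(2) = mex({0, 1}) = 2
G(3) = mex({0, 1, 2}) = 3
G(4) = mex({0, 1, 2, 3}) = 4
G(5) = mex({0, 1, 2, 3, 4}) = 5
G(6) = mex({0, 1, 2, 3, 4, 5}) = 6
G(7) = mex({1, 2, 3, 4, 5, 6}) = 0
G(8) = mex({0, 2, 3, 4, 5, 6}) = 1
G(9) = mex({0, 1, 3, 4, 5, 6}) = 2
G(10) = mex({0, 1, 2, 4, 5, 6}) = 3
G(11) = mex({0, 1, 2, 3, 5, 6}) = 4
G(12) = mex({0, 1, 2, 3, 4, 6}) = 5
G(13) = mex({0, 1, 2, 3, 4, 5}) = 6
G(14) = mex({1, 2, 3, 4, 5, 6}) = 0
Observe that G(7)..G(14) = 0, 1, 2, 3, 4, 5, 6, 0 repeats G(0)..G(7) = 0, 1, 2, 3, 4, 5, 6, 0.
For k >= max(S) = 8, G(k) is determined by the previous 8 values G(k-8)..G(k-1); a window of 8 consecutive values has recurred shifted by 7, so by induction G(k + 7) = G(k) for all k >= 0: the sequence is periodic from the start with period 7.
One period: G(0..6) = 0, 1, 2, 3, 4, 5, 6.
17 mod 7 = 3, so G(17) = G(3) = 3.

3


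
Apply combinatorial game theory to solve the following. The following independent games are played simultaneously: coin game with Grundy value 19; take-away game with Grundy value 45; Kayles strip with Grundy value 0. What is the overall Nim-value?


By the Sprague-Grundy theorem, the Grundy value of a sum of games is the XOR of individual Grundy values.
coin game: Grundy value = 19. Running XOR: 0 XOR 19 = 19
take-away game: Grundy value = 45. Running XOR: 19 XOR 45 = 62
Kayles strip: Grundy value = 0. Running XOR: 62 XOR 0 = 62
The combined Grundy value is 62.

62
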